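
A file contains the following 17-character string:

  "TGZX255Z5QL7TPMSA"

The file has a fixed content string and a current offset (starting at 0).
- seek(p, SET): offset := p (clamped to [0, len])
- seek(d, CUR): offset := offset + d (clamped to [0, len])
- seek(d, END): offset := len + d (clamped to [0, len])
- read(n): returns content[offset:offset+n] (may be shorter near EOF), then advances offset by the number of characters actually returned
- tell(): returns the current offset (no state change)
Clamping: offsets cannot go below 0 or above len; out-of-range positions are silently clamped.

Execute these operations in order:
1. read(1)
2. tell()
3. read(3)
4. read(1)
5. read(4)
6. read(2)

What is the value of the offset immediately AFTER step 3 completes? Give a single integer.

Answer: 4

Derivation:
After 1 (read(1)): returned 'T', offset=1
After 2 (tell()): offset=1
After 3 (read(3)): returned 'GZX', offset=4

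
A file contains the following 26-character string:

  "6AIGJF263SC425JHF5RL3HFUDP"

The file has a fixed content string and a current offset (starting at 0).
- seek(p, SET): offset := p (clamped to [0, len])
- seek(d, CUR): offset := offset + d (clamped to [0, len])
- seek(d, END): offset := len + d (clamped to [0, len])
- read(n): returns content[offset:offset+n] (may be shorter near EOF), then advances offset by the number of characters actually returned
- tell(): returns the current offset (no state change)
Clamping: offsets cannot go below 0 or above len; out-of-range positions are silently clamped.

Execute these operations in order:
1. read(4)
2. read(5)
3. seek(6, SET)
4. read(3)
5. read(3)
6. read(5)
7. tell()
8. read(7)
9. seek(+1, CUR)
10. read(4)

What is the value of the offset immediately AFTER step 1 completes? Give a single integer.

After 1 (read(4)): returned '6AIG', offset=4

Answer: 4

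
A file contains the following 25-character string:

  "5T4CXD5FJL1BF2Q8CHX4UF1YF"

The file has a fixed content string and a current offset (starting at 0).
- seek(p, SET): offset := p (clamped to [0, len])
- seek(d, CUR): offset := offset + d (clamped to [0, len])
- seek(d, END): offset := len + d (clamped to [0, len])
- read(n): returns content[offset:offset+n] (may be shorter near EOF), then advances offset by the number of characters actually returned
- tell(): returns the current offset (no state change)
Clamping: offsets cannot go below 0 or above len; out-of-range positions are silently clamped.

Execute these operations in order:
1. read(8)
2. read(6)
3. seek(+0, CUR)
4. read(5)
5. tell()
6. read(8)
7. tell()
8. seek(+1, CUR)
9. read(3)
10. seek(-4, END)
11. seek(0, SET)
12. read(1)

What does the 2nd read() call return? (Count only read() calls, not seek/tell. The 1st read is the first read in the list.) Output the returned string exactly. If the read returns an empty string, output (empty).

After 1 (read(8)): returned '5T4CXD5F', offset=8
After 2 (read(6)): returned 'JL1BF2', offset=14
After 3 (seek(+0, CUR)): offset=14
After 4 (read(5)): returned 'Q8CHX', offset=19
After 5 (tell()): offset=19
After 6 (read(8)): returned '4UF1YF', offset=25
After 7 (tell()): offset=25
After 8 (seek(+1, CUR)): offset=25
After 9 (read(3)): returned '', offset=25
After 10 (seek(-4, END)): offset=21
After 11 (seek(0, SET)): offset=0
After 12 (read(1)): returned '5', offset=1

Answer: JL1BF2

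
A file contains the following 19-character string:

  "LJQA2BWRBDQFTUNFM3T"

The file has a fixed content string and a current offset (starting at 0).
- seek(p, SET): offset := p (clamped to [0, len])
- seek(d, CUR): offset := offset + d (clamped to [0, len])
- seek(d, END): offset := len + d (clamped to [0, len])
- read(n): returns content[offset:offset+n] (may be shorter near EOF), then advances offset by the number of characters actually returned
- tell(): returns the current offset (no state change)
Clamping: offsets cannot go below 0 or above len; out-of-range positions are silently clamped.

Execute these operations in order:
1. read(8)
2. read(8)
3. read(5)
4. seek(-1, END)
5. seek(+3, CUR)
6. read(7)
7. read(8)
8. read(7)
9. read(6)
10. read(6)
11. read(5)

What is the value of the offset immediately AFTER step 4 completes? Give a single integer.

Answer: 18

Derivation:
After 1 (read(8)): returned 'LJQA2BWR', offset=8
After 2 (read(8)): returned 'BDQFTUNF', offset=16
After 3 (read(5)): returned 'M3T', offset=19
After 4 (seek(-1, END)): offset=18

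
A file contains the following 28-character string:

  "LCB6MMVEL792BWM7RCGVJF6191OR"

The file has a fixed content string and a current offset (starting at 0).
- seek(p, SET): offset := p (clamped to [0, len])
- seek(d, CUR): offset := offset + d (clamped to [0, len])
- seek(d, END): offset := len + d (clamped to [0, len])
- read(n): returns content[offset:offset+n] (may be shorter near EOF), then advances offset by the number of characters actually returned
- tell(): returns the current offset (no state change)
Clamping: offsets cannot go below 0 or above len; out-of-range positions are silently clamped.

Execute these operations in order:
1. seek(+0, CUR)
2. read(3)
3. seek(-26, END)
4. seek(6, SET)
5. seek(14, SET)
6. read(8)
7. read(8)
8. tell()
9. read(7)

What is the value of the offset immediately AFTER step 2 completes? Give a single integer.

Answer: 3

Derivation:
After 1 (seek(+0, CUR)): offset=0
After 2 (read(3)): returned 'LCB', offset=3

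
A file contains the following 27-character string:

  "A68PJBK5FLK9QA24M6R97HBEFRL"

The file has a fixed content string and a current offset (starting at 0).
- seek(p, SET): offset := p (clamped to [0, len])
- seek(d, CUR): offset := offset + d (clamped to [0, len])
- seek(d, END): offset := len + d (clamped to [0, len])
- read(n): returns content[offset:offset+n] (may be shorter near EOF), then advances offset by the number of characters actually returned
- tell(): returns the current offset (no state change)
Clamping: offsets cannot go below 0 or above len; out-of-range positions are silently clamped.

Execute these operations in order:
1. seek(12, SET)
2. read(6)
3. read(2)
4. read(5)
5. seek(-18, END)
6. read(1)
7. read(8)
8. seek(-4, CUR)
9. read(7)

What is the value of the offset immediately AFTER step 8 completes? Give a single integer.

Answer: 14

Derivation:
After 1 (seek(12, SET)): offset=12
After 2 (read(6)): returned 'QA24M6', offset=18
After 3 (read(2)): returned 'R9', offset=20
After 4 (read(5)): returned '7HBEF', offset=25
After 5 (seek(-18, END)): offset=9
After 6 (read(1)): returned 'L', offset=10
After 7 (read(8)): returned 'K9QA24M6', offset=18
After 8 (seek(-4, CUR)): offset=14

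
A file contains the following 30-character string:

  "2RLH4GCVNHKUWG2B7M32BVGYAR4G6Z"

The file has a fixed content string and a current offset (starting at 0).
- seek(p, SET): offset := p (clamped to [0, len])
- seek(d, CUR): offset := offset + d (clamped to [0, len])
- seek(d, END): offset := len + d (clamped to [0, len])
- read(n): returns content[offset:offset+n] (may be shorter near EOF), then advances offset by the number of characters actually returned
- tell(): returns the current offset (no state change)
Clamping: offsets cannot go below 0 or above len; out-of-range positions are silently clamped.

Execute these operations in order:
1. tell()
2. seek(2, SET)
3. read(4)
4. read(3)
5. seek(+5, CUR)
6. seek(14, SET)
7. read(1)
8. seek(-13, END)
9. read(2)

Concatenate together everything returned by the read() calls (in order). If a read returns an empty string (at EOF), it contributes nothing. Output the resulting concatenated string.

Answer: LH4GCVN2M3

Derivation:
After 1 (tell()): offset=0
After 2 (seek(2, SET)): offset=2
After 3 (read(4)): returned 'LH4G', offset=6
After 4 (read(3)): returned 'CVN', offset=9
After 5 (seek(+5, CUR)): offset=14
After 6 (seek(14, SET)): offset=14
After 7 (read(1)): returned '2', offset=15
After 8 (seek(-13, END)): offset=17
After 9 (read(2)): returned 'M3', offset=19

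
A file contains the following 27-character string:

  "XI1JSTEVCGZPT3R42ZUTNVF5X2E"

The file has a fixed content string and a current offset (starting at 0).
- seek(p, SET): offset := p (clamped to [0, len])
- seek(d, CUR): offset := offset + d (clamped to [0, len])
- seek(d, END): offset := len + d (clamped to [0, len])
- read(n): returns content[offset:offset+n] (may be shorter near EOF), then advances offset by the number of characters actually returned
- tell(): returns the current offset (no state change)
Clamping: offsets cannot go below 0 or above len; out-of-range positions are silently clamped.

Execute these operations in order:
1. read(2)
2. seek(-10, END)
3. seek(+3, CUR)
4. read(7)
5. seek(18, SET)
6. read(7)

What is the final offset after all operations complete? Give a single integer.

After 1 (read(2)): returned 'XI', offset=2
After 2 (seek(-10, END)): offset=17
After 3 (seek(+3, CUR)): offset=20
After 4 (read(7)): returned 'NVF5X2E', offset=27
After 5 (seek(18, SET)): offset=18
After 6 (read(7)): returned 'UTNVF5X', offset=25

Answer: 25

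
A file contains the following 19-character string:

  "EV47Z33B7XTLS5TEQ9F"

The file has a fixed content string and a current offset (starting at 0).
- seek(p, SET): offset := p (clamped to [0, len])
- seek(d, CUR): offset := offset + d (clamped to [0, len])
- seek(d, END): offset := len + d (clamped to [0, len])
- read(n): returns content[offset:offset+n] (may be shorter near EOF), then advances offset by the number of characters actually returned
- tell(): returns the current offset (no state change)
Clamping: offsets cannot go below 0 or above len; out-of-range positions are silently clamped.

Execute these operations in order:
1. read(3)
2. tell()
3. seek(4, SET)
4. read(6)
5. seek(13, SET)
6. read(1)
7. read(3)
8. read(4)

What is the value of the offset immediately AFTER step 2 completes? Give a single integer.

Answer: 3

Derivation:
After 1 (read(3)): returned 'EV4', offset=3
After 2 (tell()): offset=3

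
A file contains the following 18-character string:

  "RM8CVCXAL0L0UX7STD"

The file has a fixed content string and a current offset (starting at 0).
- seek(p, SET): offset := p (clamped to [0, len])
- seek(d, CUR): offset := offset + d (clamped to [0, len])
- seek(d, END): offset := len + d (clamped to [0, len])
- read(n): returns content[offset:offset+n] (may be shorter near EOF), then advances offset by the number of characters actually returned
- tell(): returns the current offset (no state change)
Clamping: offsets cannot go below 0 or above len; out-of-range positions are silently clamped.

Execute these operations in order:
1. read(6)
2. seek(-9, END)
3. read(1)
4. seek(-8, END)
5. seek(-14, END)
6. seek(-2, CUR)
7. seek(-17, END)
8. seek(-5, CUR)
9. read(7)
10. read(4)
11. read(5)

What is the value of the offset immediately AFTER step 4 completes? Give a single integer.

Answer: 10

Derivation:
After 1 (read(6)): returned 'RM8CVC', offset=6
After 2 (seek(-9, END)): offset=9
After 3 (read(1)): returned '0', offset=10
After 4 (seek(-8, END)): offset=10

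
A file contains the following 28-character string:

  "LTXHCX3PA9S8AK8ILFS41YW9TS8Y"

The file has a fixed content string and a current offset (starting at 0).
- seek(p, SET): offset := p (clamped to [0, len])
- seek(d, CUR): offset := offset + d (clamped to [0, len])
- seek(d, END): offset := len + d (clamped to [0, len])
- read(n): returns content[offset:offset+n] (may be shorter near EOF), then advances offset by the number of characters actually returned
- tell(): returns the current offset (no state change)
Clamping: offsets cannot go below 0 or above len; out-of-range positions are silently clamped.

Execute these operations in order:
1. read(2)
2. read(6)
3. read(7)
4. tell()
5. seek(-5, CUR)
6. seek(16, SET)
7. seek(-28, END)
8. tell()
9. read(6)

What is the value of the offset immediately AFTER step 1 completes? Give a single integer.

After 1 (read(2)): returned 'LT', offset=2

Answer: 2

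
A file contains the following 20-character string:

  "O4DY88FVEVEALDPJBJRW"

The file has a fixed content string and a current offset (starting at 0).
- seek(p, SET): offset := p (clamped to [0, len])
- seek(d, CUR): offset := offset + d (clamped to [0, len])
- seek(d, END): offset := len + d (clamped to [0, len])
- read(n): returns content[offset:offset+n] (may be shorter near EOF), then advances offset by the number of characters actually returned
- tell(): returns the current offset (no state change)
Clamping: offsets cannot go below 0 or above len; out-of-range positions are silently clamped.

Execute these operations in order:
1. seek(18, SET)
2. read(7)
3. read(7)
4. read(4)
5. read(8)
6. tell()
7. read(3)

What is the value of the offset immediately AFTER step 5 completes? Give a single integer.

After 1 (seek(18, SET)): offset=18
After 2 (read(7)): returned 'RW', offset=20
After 3 (read(7)): returned '', offset=20
After 4 (read(4)): returned '', offset=20
After 5 (read(8)): returned '', offset=20

Answer: 20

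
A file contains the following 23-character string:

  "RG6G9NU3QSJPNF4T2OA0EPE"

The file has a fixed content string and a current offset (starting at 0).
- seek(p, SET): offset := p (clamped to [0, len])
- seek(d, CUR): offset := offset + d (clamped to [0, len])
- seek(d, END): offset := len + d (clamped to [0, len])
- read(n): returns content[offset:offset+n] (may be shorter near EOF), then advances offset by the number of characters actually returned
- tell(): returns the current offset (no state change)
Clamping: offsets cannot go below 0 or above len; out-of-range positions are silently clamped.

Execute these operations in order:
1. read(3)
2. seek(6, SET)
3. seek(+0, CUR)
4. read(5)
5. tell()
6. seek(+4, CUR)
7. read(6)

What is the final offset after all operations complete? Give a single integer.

Answer: 21

Derivation:
After 1 (read(3)): returned 'RG6', offset=3
After 2 (seek(6, SET)): offset=6
After 3 (seek(+0, CUR)): offset=6
After 4 (read(5)): returned 'U3QSJ', offset=11
After 5 (tell()): offset=11
After 6 (seek(+4, CUR)): offset=15
After 7 (read(6)): returned 'T2OA0E', offset=21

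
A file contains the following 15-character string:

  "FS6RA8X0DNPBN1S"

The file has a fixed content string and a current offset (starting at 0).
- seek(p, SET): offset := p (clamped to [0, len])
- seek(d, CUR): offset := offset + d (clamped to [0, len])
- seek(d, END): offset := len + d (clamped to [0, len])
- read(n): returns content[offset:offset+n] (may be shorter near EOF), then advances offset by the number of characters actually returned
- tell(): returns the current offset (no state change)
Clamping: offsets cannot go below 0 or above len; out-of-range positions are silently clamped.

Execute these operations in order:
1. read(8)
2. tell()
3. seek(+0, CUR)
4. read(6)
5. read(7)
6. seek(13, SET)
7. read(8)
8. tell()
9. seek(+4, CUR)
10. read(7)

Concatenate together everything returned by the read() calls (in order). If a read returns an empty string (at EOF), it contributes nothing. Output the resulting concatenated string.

After 1 (read(8)): returned 'FS6RA8X0', offset=8
After 2 (tell()): offset=8
After 3 (seek(+0, CUR)): offset=8
After 4 (read(6)): returned 'DNPBN1', offset=14
After 5 (read(7)): returned 'S', offset=15
After 6 (seek(13, SET)): offset=13
After 7 (read(8)): returned '1S', offset=15
After 8 (tell()): offset=15
After 9 (seek(+4, CUR)): offset=15
After 10 (read(7)): returned '', offset=15

Answer: FS6RA8X0DNPBN1S1S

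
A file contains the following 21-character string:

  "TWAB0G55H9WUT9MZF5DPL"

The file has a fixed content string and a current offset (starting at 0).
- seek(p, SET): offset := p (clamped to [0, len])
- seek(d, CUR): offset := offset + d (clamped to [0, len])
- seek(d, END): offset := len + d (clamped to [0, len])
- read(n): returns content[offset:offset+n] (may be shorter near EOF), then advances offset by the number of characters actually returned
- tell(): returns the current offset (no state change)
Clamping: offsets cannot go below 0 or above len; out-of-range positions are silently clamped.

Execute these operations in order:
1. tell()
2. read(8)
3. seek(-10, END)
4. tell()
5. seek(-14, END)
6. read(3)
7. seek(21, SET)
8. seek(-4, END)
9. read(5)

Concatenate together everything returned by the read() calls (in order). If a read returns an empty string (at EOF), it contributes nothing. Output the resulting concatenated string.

Answer: TWAB0G555H95DPL

Derivation:
After 1 (tell()): offset=0
After 2 (read(8)): returned 'TWAB0G55', offset=8
After 3 (seek(-10, END)): offset=11
After 4 (tell()): offset=11
After 5 (seek(-14, END)): offset=7
After 6 (read(3)): returned '5H9', offset=10
After 7 (seek(21, SET)): offset=21
After 8 (seek(-4, END)): offset=17
After 9 (read(5)): returned '5DPL', offset=21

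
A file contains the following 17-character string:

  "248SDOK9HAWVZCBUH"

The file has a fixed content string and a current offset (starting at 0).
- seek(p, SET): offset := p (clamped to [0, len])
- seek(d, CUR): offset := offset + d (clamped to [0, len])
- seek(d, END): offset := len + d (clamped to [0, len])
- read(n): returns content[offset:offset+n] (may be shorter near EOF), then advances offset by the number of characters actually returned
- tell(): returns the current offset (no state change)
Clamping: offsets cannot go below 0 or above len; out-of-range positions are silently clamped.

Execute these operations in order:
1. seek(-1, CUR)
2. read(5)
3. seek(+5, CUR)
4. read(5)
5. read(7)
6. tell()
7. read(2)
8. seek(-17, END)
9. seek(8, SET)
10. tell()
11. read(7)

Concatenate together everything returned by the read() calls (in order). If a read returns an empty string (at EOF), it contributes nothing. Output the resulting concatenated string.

Answer: 248SDWVZCBUHHAWVZCB

Derivation:
After 1 (seek(-1, CUR)): offset=0
After 2 (read(5)): returned '248SD', offset=5
After 3 (seek(+5, CUR)): offset=10
After 4 (read(5)): returned 'WVZCB', offset=15
After 5 (read(7)): returned 'UH', offset=17
After 6 (tell()): offset=17
After 7 (read(2)): returned '', offset=17
After 8 (seek(-17, END)): offset=0
After 9 (seek(8, SET)): offset=8
After 10 (tell()): offset=8
After 11 (read(7)): returned 'HAWVZCB', offset=15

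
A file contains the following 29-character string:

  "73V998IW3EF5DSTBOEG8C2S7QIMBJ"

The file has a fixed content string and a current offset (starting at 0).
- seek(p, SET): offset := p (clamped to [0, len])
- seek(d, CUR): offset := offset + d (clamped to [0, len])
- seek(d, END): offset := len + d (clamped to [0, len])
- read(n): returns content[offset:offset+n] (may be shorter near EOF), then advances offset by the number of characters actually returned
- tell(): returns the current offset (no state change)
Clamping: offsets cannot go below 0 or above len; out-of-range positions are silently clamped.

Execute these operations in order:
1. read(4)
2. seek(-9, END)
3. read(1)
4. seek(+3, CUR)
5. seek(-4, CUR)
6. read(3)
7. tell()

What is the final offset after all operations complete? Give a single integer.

After 1 (read(4)): returned '73V9', offset=4
After 2 (seek(-9, END)): offset=20
After 3 (read(1)): returned 'C', offset=21
After 4 (seek(+3, CUR)): offset=24
After 5 (seek(-4, CUR)): offset=20
After 6 (read(3)): returned 'C2S', offset=23
After 7 (tell()): offset=23

Answer: 23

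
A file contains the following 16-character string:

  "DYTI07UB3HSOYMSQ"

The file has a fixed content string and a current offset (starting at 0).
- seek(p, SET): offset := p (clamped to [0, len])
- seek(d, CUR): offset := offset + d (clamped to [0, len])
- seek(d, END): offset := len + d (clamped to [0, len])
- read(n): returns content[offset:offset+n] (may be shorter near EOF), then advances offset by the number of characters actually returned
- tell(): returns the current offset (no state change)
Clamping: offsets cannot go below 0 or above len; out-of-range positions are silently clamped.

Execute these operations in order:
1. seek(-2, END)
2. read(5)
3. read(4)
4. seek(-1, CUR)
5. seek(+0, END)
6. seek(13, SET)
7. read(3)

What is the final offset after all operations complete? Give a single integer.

Answer: 16

Derivation:
After 1 (seek(-2, END)): offset=14
After 2 (read(5)): returned 'SQ', offset=16
After 3 (read(4)): returned '', offset=16
After 4 (seek(-1, CUR)): offset=15
After 5 (seek(+0, END)): offset=16
After 6 (seek(13, SET)): offset=13
After 7 (read(3)): returned 'MSQ', offset=16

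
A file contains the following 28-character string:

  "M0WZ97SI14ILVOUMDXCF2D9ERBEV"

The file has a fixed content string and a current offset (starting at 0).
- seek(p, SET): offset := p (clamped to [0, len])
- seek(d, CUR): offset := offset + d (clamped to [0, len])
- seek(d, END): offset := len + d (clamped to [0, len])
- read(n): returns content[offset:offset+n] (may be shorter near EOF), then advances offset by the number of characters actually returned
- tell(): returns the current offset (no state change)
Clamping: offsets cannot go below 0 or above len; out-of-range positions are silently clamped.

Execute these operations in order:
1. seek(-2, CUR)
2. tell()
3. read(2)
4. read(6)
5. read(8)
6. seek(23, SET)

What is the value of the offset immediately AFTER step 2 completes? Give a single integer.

After 1 (seek(-2, CUR)): offset=0
After 2 (tell()): offset=0

Answer: 0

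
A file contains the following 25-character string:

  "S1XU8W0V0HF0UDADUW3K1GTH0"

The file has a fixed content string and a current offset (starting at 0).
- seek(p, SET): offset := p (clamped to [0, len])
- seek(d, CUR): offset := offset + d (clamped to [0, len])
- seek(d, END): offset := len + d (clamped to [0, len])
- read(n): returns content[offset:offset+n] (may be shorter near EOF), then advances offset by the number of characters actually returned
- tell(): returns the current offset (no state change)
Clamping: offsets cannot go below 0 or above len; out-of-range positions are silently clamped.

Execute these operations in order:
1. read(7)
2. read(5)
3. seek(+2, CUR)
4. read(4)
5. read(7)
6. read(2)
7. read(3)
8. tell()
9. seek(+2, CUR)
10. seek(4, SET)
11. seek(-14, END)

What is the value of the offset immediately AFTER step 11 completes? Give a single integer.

After 1 (read(7)): returned 'S1XU8W0', offset=7
After 2 (read(5)): returned 'V0HF0', offset=12
After 3 (seek(+2, CUR)): offset=14
After 4 (read(4)): returned 'ADUW', offset=18
After 5 (read(7)): returned '3K1GTH0', offset=25
After 6 (read(2)): returned '', offset=25
After 7 (read(3)): returned '', offset=25
After 8 (tell()): offset=25
After 9 (seek(+2, CUR)): offset=25
After 10 (seek(4, SET)): offset=4
After 11 (seek(-14, END)): offset=11

Answer: 11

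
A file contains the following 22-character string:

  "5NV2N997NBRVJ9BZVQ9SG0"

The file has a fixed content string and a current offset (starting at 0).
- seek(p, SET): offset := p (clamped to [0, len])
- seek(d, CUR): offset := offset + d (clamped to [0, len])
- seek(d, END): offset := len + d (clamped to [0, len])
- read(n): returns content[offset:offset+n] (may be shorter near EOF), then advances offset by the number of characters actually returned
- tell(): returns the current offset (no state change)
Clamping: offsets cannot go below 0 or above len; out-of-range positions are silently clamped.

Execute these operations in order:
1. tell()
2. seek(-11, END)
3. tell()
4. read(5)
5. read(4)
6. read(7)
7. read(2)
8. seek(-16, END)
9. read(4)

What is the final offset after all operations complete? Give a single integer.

After 1 (tell()): offset=0
After 2 (seek(-11, END)): offset=11
After 3 (tell()): offset=11
After 4 (read(5)): returned 'VJ9BZ', offset=16
After 5 (read(4)): returned 'VQ9S', offset=20
After 6 (read(7)): returned 'G0', offset=22
After 7 (read(2)): returned '', offset=22
After 8 (seek(-16, END)): offset=6
After 9 (read(4)): returned '97NB', offset=10

Answer: 10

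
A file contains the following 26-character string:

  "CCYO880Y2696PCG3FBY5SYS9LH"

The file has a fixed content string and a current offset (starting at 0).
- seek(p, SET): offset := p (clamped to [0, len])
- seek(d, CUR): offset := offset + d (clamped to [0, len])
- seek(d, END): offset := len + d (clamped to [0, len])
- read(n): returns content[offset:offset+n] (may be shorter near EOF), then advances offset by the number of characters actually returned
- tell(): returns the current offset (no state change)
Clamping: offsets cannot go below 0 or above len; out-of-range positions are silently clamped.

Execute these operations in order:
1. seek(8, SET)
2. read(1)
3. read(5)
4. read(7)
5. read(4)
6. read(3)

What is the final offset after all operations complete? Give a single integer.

After 1 (seek(8, SET)): offset=8
After 2 (read(1)): returned '2', offset=9
After 3 (read(5)): returned '696PC', offset=14
After 4 (read(7)): returned 'G3FBY5S', offset=21
After 5 (read(4)): returned 'YS9L', offset=25
After 6 (read(3)): returned 'H', offset=26

Answer: 26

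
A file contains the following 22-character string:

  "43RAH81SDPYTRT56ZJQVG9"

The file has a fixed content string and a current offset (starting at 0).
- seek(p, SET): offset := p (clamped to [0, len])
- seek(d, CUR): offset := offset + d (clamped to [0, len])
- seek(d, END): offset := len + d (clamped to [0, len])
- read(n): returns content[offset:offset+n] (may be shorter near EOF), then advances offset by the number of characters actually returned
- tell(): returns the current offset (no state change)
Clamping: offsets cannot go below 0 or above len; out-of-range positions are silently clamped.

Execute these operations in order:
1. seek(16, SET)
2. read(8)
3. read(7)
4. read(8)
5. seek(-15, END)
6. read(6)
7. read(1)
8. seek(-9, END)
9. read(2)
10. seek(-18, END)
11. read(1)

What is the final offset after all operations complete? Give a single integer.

After 1 (seek(16, SET)): offset=16
After 2 (read(8)): returned 'ZJQVG9', offset=22
After 3 (read(7)): returned '', offset=22
After 4 (read(8)): returned '', offset=22
After 5 (seek(-15, END)): offset=7
After 6 (read(6)): returned 'SDPYTR', offset=13
After 7 (read(1)): returned 'T', offset=14
After 8 (seek(-9, END)): offset=13
After 9 (read(2)): returned 'T5', offset=15
After 10 (seek(-18, END)): offset=4
After 11 (read(1)): returned 'H', offset=5

Answer: 5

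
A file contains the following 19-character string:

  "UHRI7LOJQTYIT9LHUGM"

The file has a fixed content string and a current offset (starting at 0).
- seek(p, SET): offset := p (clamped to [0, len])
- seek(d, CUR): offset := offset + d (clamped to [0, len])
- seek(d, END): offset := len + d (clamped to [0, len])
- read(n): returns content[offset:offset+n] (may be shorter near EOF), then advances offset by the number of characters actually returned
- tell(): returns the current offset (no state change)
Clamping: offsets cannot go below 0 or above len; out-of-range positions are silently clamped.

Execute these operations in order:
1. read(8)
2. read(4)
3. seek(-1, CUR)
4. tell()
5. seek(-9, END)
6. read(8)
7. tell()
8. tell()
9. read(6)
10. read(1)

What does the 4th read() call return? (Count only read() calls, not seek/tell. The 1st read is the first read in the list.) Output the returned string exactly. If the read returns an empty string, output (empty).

After 1 (read(8)): returned 'UHRI7LOJ', offset=8
After 2 (read(4)): returned 'QTYI', offset=12
After 3 (seek(-1, CUR)): offset=11
After 4 (tell()): offset=11
After 5 (seek(-9, END)): offset=10
After 6 (read(8)): returned 'YIT9LHUG', offset=18
After 7 (tell()): offset=18
After 8 (tell()): offset=18
After 9 (read(6)): returned 'M', offset=19
After 10 (read(1)): returned '', offset=19

Answer: M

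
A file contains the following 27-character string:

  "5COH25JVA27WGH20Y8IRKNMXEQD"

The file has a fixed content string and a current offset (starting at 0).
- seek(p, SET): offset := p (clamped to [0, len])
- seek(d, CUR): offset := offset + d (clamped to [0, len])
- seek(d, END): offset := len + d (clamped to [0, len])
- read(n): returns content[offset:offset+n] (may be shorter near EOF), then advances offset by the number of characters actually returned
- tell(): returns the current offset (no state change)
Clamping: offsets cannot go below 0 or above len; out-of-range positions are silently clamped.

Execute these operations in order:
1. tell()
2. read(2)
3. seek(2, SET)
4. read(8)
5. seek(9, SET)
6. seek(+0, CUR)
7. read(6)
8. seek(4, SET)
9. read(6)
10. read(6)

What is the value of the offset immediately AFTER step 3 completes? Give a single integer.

Answer: 2

Derivation:
After 1 (tell()): offset=0
After 2 (read(2)): returned '5C', offset=2
After 3 (seek(2, SET)): offset=2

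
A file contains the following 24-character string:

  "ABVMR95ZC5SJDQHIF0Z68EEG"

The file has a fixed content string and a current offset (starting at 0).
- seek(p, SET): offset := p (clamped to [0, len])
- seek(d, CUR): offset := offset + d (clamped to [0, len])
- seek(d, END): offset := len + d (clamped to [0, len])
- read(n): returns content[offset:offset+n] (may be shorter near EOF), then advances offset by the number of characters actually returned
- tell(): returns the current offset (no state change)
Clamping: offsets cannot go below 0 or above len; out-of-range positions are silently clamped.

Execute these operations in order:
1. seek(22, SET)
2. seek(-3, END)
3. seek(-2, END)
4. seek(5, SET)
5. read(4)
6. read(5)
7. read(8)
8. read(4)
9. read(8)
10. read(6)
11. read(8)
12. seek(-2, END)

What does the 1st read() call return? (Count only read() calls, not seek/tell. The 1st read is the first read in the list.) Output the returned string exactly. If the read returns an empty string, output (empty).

After 1 (seek(22, SET)): offset=22
After 2 (seek(-3, END)): offset=21
After 3 (seek(-2, END)): offset=22
After 4 (seek(5, SET)): offset=5
After 5 (read(4)): returned '95ZC', offset=9
After 6 (read(5)): returned '5SJDQ', offset=14
After 7 (read(8)): returned 'HIF0Z68E', offset=22
After 8 (read(4)): returned 'EG', offset=24
After 9 (read(8)): returned '', offset=24
After 10 (read(6)): returned '', offset=24
After 11 (read(8)): returned '', offset=24
After 12 (seek(-2, END)): offset=22

Answer: 95ZC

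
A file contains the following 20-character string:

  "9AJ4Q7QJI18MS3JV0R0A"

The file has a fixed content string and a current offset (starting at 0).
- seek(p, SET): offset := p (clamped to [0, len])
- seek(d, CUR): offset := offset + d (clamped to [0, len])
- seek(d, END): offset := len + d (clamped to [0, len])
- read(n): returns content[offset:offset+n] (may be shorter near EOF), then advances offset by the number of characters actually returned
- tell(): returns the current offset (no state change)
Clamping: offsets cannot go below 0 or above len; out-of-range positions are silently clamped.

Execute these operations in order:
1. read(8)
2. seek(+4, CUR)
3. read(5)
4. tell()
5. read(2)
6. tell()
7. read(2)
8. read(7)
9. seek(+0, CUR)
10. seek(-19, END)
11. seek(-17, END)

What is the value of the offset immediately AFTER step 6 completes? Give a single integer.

Answer: 19

Derivation:
After 1 (read(8)): returned '9AJ4Q7QJ', offset=8
After 2 (seek(+4, CUR)): offset=12
After 3 (read(5)): returned 'S3JV0', offset=17
After 4 (tell()): offset=17
After 5 (read(2)): returned 'R0', offset=19
After 6 (tell()): offset=19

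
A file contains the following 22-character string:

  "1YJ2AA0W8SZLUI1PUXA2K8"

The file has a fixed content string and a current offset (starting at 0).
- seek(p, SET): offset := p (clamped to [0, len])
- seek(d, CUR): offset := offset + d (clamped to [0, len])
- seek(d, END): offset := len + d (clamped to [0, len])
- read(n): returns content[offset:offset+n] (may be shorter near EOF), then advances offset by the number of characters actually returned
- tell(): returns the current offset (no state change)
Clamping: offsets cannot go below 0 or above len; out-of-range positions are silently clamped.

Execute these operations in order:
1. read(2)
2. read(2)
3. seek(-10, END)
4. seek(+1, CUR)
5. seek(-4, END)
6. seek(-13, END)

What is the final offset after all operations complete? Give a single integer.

Answer: 9

Derivation:
After 1 (read(2)): returned '1Y', offset=2
After 2 (read(2)): returned 'J2', offset=4
After 3 (seek(-10, END)): offset=12
After 4 (seek(+1, CUR)): offset=13
After 5 (seek(-4, END)): offset=18
After 6 (seek(-13, END)): offset=9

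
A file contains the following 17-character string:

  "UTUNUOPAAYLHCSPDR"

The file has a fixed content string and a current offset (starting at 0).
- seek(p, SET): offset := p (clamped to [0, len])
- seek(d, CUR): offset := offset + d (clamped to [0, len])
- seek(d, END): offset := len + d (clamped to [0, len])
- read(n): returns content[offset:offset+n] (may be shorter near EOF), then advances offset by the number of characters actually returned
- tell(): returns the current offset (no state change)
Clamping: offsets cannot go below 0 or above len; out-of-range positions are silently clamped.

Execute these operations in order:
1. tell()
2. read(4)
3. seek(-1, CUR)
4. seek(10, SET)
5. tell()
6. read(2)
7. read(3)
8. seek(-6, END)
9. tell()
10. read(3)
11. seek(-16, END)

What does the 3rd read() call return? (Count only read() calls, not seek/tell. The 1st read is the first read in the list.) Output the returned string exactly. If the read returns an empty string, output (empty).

After 1 (tell()): offset=0
After 2 (read(4)): returned 'UTUN', offset=4
After 3 (seek(-1, CUR)): offset=3
After 4 (seek(10, SET)): offset=10
After 5 (tell()): offset=10
After 6 (read(2)): returned 'LH', offset=12
After 7 (read(3)): returned 'CSP', offset=15
After 8 (seek(-6, END)): offset=11
After 9 (tell()): offset=11
After 10 (read(3)): returned 'HCS', offset=14
After 11 (seek(-16, END)): offset=1

Answer: CSP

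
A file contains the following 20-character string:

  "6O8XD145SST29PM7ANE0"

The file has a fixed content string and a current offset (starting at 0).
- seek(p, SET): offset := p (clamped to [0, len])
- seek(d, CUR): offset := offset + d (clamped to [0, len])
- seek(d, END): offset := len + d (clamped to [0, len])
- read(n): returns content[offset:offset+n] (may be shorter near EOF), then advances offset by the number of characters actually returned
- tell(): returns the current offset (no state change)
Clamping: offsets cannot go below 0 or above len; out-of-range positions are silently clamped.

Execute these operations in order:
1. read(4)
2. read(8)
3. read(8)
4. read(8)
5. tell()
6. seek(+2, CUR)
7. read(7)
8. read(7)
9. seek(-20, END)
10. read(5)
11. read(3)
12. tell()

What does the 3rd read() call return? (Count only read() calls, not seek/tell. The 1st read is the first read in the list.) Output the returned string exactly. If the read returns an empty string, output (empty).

After 1 (read(4)): returned '6O8X', offset=4
After 2 (read(8)): returned 'D145SST2', offset=12
After 3 (read(8)): returned '9PM7ANE0', offset=20
After 4 (read(8)): returned '', offset=20
After 5 (tell()): offset=20
After 6 (seek(+2, CUR)): offset=20
After 7 (read(7)): returned '', offset=20
After 8 (read(7)): returned '', offset=20
After 9 (seek(-20, END)): offset=0
After 10 (read(5)): returned '6O8XD', offset=5
After 11 (read(3)): returned '145', offset=8
After 12 (tell()): offset=8

Answer: 9PM7ANE0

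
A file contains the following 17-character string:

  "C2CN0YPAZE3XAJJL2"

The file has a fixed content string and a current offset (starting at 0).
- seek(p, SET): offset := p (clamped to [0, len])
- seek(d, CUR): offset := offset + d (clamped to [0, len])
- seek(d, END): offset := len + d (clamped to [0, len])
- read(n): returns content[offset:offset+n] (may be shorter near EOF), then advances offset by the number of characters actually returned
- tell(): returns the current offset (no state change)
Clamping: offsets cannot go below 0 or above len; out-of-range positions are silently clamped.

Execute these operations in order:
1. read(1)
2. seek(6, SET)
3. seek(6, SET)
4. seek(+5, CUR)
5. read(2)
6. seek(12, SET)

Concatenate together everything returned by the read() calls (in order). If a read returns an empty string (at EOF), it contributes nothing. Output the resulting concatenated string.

Answer: CXA

Derivation:
After 1 (read(1)): returned 'C', offset=1
After 2 (seek(6, SET)): offset=6
After 3 (seek(6, SET)): offset=6
After 4 (seek(+5, CUR)): offset=11
After 5 (read(2)): returned 'XA', offset=13
After 6 (seek(12, SET)): offset=12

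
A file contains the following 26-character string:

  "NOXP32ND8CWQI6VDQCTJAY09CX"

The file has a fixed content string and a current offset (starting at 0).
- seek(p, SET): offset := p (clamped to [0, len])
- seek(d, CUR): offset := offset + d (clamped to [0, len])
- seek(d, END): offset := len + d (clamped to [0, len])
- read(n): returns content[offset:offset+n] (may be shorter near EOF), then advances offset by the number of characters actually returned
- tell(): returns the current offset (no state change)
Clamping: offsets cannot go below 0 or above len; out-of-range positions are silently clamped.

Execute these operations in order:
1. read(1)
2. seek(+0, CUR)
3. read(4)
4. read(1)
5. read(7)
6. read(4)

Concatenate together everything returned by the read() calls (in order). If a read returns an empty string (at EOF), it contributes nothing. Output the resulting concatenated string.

After 1 (read(1)): returned 'N', offset=1
After 2 (seek(+0, CUR)): offset=1
After 3 (read(4)): returned 'OXP3', offset=5
After 4 (read(1)): returned '2', offset=6
After 5 (read(7)): returned 'ND8CWQI', offset=13
After 6 (read(4)): returned '6VDQ', offset=17

Answer: NOXP32ND8CWQI6VDQ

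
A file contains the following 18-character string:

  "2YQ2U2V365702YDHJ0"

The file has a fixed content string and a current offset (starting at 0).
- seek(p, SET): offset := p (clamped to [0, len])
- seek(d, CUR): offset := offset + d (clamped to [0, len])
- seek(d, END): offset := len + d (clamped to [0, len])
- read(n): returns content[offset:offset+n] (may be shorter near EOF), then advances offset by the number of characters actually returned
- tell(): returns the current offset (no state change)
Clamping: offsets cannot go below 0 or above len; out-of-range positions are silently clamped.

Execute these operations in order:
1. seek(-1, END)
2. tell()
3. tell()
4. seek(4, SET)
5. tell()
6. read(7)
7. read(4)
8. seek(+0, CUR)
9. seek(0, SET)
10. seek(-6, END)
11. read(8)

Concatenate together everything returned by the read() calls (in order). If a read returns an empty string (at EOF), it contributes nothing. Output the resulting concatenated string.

Answer: U2V365702YD2YDHJ0

Derivation:
After 1 (seek(-1, END)): offset=17
After 2 (tell()): offset=17
After 3 (tell()): offset=17
After 4 (seek(4, SET)): offset=4
After 5 (tell()): offset=4
After 6 (read(7)): returned 'U2V3657', offset=11
After 7 (read(4)): returned '02YD', offset=15
After 8 (seek(+0, CUR)): offset=15
After 9 (seek(0, SET)): offset=0
After 10 (seek(-6, END)): offset=12
After 11 (read(8)): returned '2YDHJ0', offset=18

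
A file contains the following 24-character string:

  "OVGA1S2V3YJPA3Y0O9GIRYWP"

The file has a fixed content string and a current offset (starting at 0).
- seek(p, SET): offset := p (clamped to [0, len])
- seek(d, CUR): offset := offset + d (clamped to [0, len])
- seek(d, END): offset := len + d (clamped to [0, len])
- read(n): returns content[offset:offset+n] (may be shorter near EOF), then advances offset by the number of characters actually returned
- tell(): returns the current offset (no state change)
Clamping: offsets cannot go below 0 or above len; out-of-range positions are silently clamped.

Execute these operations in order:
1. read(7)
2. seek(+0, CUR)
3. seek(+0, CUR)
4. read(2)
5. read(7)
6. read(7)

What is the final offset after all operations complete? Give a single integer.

Answer: 23

Derivation:
After 1 (read(7)): returned 'OVGA1S2', offset=7
After 2 (seek(+0, CUR)): offset=7
After 3 (seek(+0, CUR)): offset=7
After 4 (read(2)): returned 'V3', offset=9
After 5 (read(7)): returned 'YJPA3Y0', offset=16
After 6 (read(7)): returned 'O9GIRYW', offset=23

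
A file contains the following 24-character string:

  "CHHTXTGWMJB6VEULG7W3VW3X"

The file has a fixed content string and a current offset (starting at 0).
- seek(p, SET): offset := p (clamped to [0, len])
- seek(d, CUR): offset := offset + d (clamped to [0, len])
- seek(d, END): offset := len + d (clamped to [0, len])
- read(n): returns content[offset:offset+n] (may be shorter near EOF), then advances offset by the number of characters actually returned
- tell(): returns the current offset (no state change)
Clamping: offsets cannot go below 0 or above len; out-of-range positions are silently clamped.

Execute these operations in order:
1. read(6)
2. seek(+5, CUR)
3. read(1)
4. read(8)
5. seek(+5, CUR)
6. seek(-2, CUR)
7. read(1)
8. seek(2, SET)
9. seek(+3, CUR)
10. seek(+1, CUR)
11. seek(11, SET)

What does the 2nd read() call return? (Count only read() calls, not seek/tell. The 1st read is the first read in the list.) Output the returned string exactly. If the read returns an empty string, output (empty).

Answer: 6

Derivation:
After 1 (read(6)): returned 'CHHTXT', offset=6
After 2 (seek(+5, CUR)): offset=11
After 3 (read(1)): returned '6', offset=12
After 4 (read(8)): returned 'VEULG7W3', offset=20
After 5 (seek(+5, CUR)): offset=24
After 6 (seek(-2, CUR)): offset=22
After 7 (read(1)): returned '3', offset=23
After 8 (seek(2, SET)): offset=2
After 9 (seek(+3, CUR)): offset=5
After 10 (seek(+1, CUR)): offset=6
After 11 (seek(11, SET)): offset=11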